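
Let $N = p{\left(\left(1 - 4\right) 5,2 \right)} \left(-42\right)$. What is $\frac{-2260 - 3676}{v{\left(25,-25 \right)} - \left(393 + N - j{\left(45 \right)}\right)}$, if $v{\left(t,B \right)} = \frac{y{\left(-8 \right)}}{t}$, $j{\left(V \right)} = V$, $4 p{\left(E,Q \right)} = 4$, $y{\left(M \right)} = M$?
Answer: $\frac{10600}{547} \approx 19.378$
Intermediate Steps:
$p{\left(E,Q \right)} = 1$ ($p{\left(E,Q \right)} = \frac{1}{4} \cdot 4 = 1$)
$v{\left(t,B \right)} = - \frac{8}{t}$
$N = -42$ ($N = 1 \left(-42\right) = -42$)
$\frac{-2260 - 3676}{v{\left(25,-25 \right)} - \left(393 + N - j{\left(45 \right)}\right)} = \frac{-2260 - 3676}{- \frac{8}{25} + \left(45 - \left(-42 - -393\right)\right)} = - \frac{5936}{\left(-8\right) \frac{1}{25} + \left(45 - \left(-42 + 393\right)\right)} = - \frac{5936}{- \frac{8}{25} + \left(45 - 351\right)} = - \frac{5936}{- \frac{8}{25} - 306} = - \frac{5936}{- \frac{7658}{25}} = \left(-5936\right) \left(- \frac{25}{7658}\right) = \frac{10600}{547}$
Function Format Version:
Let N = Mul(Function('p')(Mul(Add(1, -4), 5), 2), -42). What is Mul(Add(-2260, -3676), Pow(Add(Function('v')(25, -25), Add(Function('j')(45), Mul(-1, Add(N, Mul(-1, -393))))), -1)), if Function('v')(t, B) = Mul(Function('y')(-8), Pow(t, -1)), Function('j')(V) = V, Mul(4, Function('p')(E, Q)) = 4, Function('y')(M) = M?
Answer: Rational(10600, 547) ≈ 19.378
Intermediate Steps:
Function('p')(E, Q) = 1 (Function('p')(E, Q) = Mul(Rational(1, 4), 4) = 1)
Function('v')(t, B) = Mul(-8, Pow(t, -1))
N = -42 (N = Mul(1, -42) = -42)
Mul(Add(-2260, -3676), Pow(Add(Function('v')(25, -25), Add(Function('j')(45), Mul(-1, Add(N, Mul(-1, -393))))), -1)) = Mul(Add(-2260, -3676), Pow(Add(Mul(-8, Pow(25, -1)), Add(45, Mul(-1, Add(-42, Mul(-1, -393))))), -1)) = Mul(-5936, Pow(Add(Mul(-8, Rational(1, 25)), Add(45, Mul(-1, Add(-42, 393)))), -1)) = Mul(-5936, Pow(Add(Rational(-8, 25), Add(45, Mul(-1, 351))), -1)) = Mul(-5936, Pow(Add(Rational(-8, 25), Add(45, -351)), -1)) = Mul(-5936, Pow(Add(Rational(-8, 25), -306), -1)) = Mul(-5936, Pow(Rational(-7658, 25), -1)) = Mul(-5936, Rational(-25, 7658)) = Rational(10600, 547)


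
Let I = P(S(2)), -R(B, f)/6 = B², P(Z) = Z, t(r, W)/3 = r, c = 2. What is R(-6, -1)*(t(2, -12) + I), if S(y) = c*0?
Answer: -1296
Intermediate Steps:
t(r, W) = 3*r
S(y) = 0 (S(y) = 2*0 = 0)
R(B, f) = -6*B²
I = 0
R(-6, -1)*(t(2, -12) + I) = (-6*(-6)²)*(3*2 + 0) = (-6*36)*(6 + 0) = -216*6 = -1296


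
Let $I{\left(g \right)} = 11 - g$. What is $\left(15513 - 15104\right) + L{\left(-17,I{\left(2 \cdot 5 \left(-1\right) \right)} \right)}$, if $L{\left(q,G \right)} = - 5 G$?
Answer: $304$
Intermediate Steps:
$\left(15513 - 15104\right) + L{\left(-17,I{\left(2 \cdot 5 \left(-1\right) \right)} \right)} = \left(15513 - 15104\right) - 5 \left(11 - 2 \cdot 5 \left(-1\right)\right) = 409 - 5 \left(11 - 10 \left(-1\right)\right) = 409 - 5 \left(11 - -10\right) = 409 - 5 \left(11 + 10\right) = 409 - 105 = 304$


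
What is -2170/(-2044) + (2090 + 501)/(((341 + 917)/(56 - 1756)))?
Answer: -18908565/5402 ≈ -3500.3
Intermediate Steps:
-2170/(-2044) + (2090 + 501)/(((341 + 917)/(56 - 1756))) = -2170*(-1/2044) + 2591/((1258/(-1700))) = 155/146 + 2591/((1258*(-1/1700))) = 155/146 + 2591/(-37/50) = 155/146 + 2591*(-50/37) = 155/146 - 129550/37 = -18908565/5402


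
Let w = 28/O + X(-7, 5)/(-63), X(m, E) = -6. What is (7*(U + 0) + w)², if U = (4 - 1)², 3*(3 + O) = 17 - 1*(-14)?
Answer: 238918849/53361 ≈ 4477.4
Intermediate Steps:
O = 22/3 (O = -3 + (17 - 1*(-14))/3 = -3 + (17 + 14)/3 = -3 + (⅓)*31 = -3 + 31/3 = 22/3 ≈ 7.3333)
U = 9 (U = 3² = 9)
w = 904/231 (w = 28/(22/3) - 6/(-63) = 28*(3/22) - 6*(-1/63) = 42/11 + 2/21 = 904/231 ≈ 3.9134)
(7*(U + 0) + w)² = (7*(9 + 0) + 904/231)² = (7*9 + 904/231)² = (63 + 904/231)² = (15457/231)² = 238918849/53361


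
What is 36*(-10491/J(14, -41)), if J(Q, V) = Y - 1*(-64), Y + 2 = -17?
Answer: -41964/5 ≈ -8392.8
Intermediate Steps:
Y = -19 (Y = -2 - 17 = -19)
J(Q, V) = 45 (J(Q, V) = -19 - 1*(-64) = -19 + 64 = 45)
36*(-10491/J(14, -41)) = 36*(-10491/45) = 36*(-10491*1/45) = 36*(-3497/15) = -41964/5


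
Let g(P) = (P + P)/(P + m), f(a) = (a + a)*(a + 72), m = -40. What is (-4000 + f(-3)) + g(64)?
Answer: -13226/3 ≈ -4408.7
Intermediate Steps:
f(a) = 2*a*(72 + a) (f(a) = (2*a)*(72 + a) = 2*a*(72 + a))
g(P) = 2*P/(-40 + P) (g(P) = (P + P)/(P - 40) = (2*P)/(-40 + P) = 2*P/(-40 + P))
(-4000 + f(-3)) + g(64) = (-4000 + 2*(-3)*(72 - 3)) + 2*64/(-40 + 64) = (-4000 + 2*(-3)*69) + 2*64/24 = (-4000 - 414) + 2*64*(1/24) = -4414 + 16/3 = -13226/3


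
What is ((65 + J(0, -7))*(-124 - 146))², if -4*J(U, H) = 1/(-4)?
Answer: 19750086225/64 ≈ 3.0860e+8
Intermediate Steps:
J(U, H) = 1/16 (J(U, H) = -¼/(-4) = -¼*(-¼) = 1/16)
((65 + J(0, -7))*(-124 - 146))² = ((65 + 1/16)*(-124 - 146))² = ((1041/16)*(-270))² = (-140535/8)² = 19750086225/64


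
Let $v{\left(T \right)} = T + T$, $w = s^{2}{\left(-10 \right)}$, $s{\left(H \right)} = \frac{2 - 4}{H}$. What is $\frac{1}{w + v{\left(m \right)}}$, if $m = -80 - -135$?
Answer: $\frac{25}{2751} \approx 0.0090876$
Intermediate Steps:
$s{\left(H \right)} = - \frac{2}{H}$
$m = 55$ ($m = -80 + 135 = 55$)
$w = \frac{1}{25}$ ($w = \left(- \frac{2}{-10}\right)^{2} = \left(\left(-2\right) \left(- \frac{1}{10}\right)\right)^{2} = \left(\frac{1}{5}\right)^{2} = \frac{1}{25} \approx 0.04$)
$v{\left(T \right)} = 2 T$
$\frac{1}{w + v{\left(m \right)}} = \frac{1}{\frac{1}{25} + 2 \cdot 55} = \frac{1}{\frac{1}{25} + 110} = \frac{1}{\frac{2751}{25}} = \frac{25}{2751}$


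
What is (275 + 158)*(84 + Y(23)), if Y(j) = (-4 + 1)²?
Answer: 40269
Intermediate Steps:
Y(j) = 9 (Y(j) = (-3)² = 9)
(275 + 158)*(84 + Y(23)) = (275 + 158)*(84 + 9) = 433*93 = 40269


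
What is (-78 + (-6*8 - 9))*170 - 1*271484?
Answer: -294434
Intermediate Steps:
(-78 + (-6*8 - 9))*170 - 1*271484 = (-78 + (-48 - 9))*170 - 271484 = (-78 - 57)*170 - 271484 = -135*170 - 271484 = -22950 - 271484 = -294434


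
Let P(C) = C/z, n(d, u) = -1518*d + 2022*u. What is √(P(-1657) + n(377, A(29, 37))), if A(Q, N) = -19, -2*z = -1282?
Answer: I*√250927732361/641 ≈ 781.48*I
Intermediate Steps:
z = 641 (z = -½*(-1282) = 641)
P(C) = C/641
√(P(-1657) + n(377, A(29, 37))) = √((1/641)*(-1657) + (-1518*377 + 2022*(-19))) = √(-1657/641 + (-572286 - 38418)) = √(-1657/641 - 610704) = √(-391462921/641) = I*√250927732361/641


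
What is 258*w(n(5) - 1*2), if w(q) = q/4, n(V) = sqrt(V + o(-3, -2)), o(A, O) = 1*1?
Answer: -129 + 129*sqrt(6)/2 ≈ 28.992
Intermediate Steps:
o(A, O) = 1
n(V) = sqrt(1 + V) (n(V) = sqrt(V + 1) = sqrt(1 + V))
w(q) = q/4 (w(q) = q*(1/4) = q/4)
258*w(n(5) - 1*2) = 258*((sqrt(1 + 5) - 1*2)/4) = 258*((sqrt(6) - 2)/4) = 258*((-2 + sqrt(6))/4) = 258*(-1/2 + sqrt(6)/4) = -129 + 129*sqrt(6)/2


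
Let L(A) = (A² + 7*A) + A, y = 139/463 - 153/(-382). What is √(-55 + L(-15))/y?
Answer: 884330*√2/123937 ≈ 10.091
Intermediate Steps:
y = 123937/176866 (y = 139*(1/463) - 153*(-1/382) = 139/463 + 153/382 = 123937/176866 ≈ 0.70074)
L(A) = A² + 8*A
√(-55 + L(-15))/y = √(-55 - 15*(8 - 15))/(123937/176866) = √(-55 - 15*(-7))*(176866/123937) = √(-55 + 105)*(176866/123937) = √50*(176866/123937) = (5*√2)*(176866/123937) = 884330*√2/123937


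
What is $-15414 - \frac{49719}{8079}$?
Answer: $- \frac{41526475}{2693} \approx -15420.0$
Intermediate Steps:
$-15414 - \frac{49719}{8079} = -15414 - \frac{16573}{2693} = - \frac{41526475}{2693}$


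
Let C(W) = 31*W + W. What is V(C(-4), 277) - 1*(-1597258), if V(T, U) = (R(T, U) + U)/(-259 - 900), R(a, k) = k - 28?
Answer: 1851221496/1159 ≈ 1.5973e+6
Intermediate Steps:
R(a, k) = -28 + k
C(W) = 32*W
V(T, U) = 28/1159 - 2*U/1159 (V(T, U) = ((-28 + U) + U)/(-259 - 900) = (-28 + 2*U)/(-1159) = (-28 + 2*U)*(-1/1159) = 28/1159 - 2*U/1159)
V(C(-4), 277) - 1*(-1597258) = (28/1159 - 2/1159*277) - 1*(-1597258) = (28/1159 - 554/1159) + 1597258 = -526/1159 + 1597258 = 1851221496/1159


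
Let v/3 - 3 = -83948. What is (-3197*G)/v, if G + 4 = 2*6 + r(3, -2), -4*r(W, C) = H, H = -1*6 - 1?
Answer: 41561/335780 ≈ 0.12377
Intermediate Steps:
H = -7 (H = -6 - 1 = -7)
r(W, C) = 7/4 (r(W, C) = -¼*(-7) = 7/4)
G = 39/4 (G = -4 + (2*6 + 7/4) = -4 + (12 + 7/4) = -4 + 55/4 = 39/4 ≈ 9.7500)
v = -251835 (v = 9 + 3*(-83948) = 9 - 251844 = -251835)
(-3197*G)/v = -3197*39/4/(-251835) = -124683/4*(-1/251835) = 41561/335780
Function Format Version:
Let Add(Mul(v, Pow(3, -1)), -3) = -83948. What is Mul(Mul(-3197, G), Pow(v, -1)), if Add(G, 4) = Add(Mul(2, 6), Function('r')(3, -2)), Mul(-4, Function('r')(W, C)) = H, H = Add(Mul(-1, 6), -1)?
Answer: Rational(41561, 335780) ≈ 0.12377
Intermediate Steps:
H = -7 (H = Add(-6, -1) = -7)
Function('r')(W, C) = Rational(7, 4) (Function('r')(W, C) = Mul(Rational(-1, 4), -7) = Rational(7, 4))
G = Rational(39, 4) (G = Add(-4, Add(Mul(2, 6), Rational(7, 4))) = Add(-4, Add(12, Rational(7, 4))) = Add(-4, Rational(55, 4)) = Rational(39, 4) ≈ 9.7500)
v = -251835 (v = Add(9, Mul(3, -83948)) = Add(9, -251844) = -251835)
Mul(Mul(-3197, G), Pow(v, -1)) = Mul(Mul(-3197, Rational(39, 4)), Pow(-251835, -1)) = Mul(Rational(-124683, 4), Rational(-1, 251835)) = Rational(41561, 335780)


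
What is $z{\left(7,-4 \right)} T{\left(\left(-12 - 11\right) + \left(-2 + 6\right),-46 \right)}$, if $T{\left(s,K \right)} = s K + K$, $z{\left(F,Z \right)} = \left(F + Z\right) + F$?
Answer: $8280$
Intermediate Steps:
$z{\left(F,Z \right)} = Z + 2 F$
$T{\left(s,K \right)} = K + K s$ ($T{\left(s,K \right)} = K s + K = K + K s$)
$z{\left(7,-4 \right)} T{\left(\left(-12 - 11\right) + \left(-2 + 6\right),-46 \right)} = \left(-4 + 2 \cdot 7\right) \left(- 46 \left(1 + \left(\left(-12 - 11\right) + \left(-2 + 6\right)\right)\right)\right) = \left(-4 + 14\right) \left(- 46 \left(1 + \left(-23 + 4\right)\right)\right) = 10 \left(- 46 \left(1 - 19\right)\right) = 10 \left(\left(-46\right) \left(-18\right)\right) = 10 \cdot 828 = 8280$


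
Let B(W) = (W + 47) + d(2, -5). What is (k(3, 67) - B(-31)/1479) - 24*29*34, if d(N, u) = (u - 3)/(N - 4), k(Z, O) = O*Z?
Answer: -34701797/1479 ≈ -23463.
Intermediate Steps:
d(N, u) = (-3 + u)/(-4 + N)
B(W) = 51 + W (B(W) = (W + 47) + (-3 - 5)/(-4 + 2) = (47 + W) - 8/(-2) = (47 + W) - ½*(-8) = (47 + W) + 4 = 51 + W)
(k(3, 67) - B(-31)/1479) - 24*29*34 = (67*3 - (51 - 31)/1479) - 24*29*34 = (201 - 20/1479) - 696*34 = (201 - 1*20/1479) - 23664 = (201 - 20/1479) - 23664 = 297259/1479 - 23664 = -34701797/1479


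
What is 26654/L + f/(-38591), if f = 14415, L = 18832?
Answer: 378570617/363372856 ≈ 1.0418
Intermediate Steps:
26654/L + f/(-38591) = 26654/18832 + 14415/(-38591) = 26654*(1/18832) + 14415*(-1/38591) = 13327/9416 - 14415/38591 = 378570617/363372856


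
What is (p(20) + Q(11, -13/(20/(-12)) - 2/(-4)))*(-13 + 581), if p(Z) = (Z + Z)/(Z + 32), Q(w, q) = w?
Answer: 86904/13 ≈ 6684.9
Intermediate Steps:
p(Z) = 2*Z/(32 + Z) (p(Z) = (2*Z)/(32 + Z) = 2*Z/(32 + Z))
(p(20) + Q(11, -13/(20/(-12)) - 2/(-4)))*(-13 + 581) = (2*20/(32 + 20) + 11)*(-13 + 581) = (2*20/52 + 11)*568 = (2*20*(1/52) + 11)*568 = (10/13 + 11)*568 = (153/13)*568 = 86904/13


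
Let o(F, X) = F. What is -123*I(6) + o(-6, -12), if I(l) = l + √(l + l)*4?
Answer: -744 - 984*√3 ≈ -2448.3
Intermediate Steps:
I(l) = l + 4*√2*√l (I(l) = l + √(2*l)*4 = l + (√2*√l)*4 = l + 4*√2*√l)
-123*I(6) + o(-6, -12) = -123*(6 + 4*√2*√6) - 6 = -123*(6 + 8*√3) - 6 = (-738 - 984*√3) - 6 = -744 - 984*√3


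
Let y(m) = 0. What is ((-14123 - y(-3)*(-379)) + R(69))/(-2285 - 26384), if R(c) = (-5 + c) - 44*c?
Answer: 17095/28669 ≈ 0.59629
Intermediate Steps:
R(c) = -5 - 43*c
((-14123 - y(-3)*(-379)) + R(69))/(-2285 - 26384) = ((-14123 - 0*(-379)) + (-5 - 43*69))/(-2285 - 26384) = ((-14123 - 1*0) + (-5 - 2967))/(-28669) = ((-14123 + 0) - 2972)*(-1/28669) = (-14123 - 2972)*(-1/28669) = -17095*(-1/28669) = 17095/28669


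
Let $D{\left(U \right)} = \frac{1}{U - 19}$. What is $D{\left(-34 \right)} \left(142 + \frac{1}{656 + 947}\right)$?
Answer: $- \frac{227627}{84959} \approx -2.6793$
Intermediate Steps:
$D{\left(U \right)} = \frac{1}{-19 + U}$
$D{\left(-34 \right)} \left(142 + \frac{1}{656 + 947}\right) = \frac{142 + \frac{1}{656 + 947}}{-19 - 34} = \frac{142 + \frac{1}{1603}}{-53} = - \frac{142 + \frac{1}{1603}}{53} = \left(- \frac{1}{53}\right) \frac{227627}{1603} = - \frac{227627}{84959}$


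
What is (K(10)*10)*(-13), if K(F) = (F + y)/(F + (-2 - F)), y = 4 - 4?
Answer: 650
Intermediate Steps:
y = 0
K(F) = -F/2 (K(F) = (F + 0)/(F + (-2 - F)) = F/(-2) = F*(-½) = -F/2)
(K(10)*10)*(-13) = (-½*10*10)*(-13) = -5*10*(-13) = -50*(-13) = 650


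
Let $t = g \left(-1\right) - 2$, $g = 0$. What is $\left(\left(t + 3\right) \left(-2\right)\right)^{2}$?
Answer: $4$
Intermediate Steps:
$t = -2$ ($t = 0 \left(-1\right) - 2 = 0 - 2 = -2$)
$\left(\left(t + 3\right) \left(-2\right)\right)^{2} = \left(\left(-2 + 3\right) \left(-2\right)\right)^{2} = \left(1 \left(-2\right)\right)^{2} = \left(-2\right)^{2} = 4$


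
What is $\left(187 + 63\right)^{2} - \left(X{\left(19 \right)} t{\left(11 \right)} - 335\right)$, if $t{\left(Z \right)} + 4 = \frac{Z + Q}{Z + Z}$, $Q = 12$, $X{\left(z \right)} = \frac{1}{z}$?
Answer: $\frac{26265095}{418} \approx 62835.0$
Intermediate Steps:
$t{\left(Z \right)} = -4 + \frac{12 + Z}{2 Z}$ ($t{\left(Z \right)} = -4 + \frac{Z + 12}{Z + Z} = -4 + \frac{12 + Z}{2 Z}$)
$\left(187 + 63\right)^{2} - \left(X{\left(19 \right)} t{\left(11 \right)} - 335\right) = \left(187 + 63\right)^{2} - \left(\frac{- \frac{7}{2} + \frac{6}{11}}{19} - 335\right) = 250^{2} - \left(\frac{- \frac{7}{2} + 6 \cdot \frac{1}{11}}{19} - 335\right) = 62500 - \left(\frac{- \frac{7}{2} + \frac{6}{11}}{19} - 335\right) = 62500 - \left(\frac{1}{19} \left(- \frac{65}{22}\right) - 335\right) = 62500 - \left(- \frac{65}{418} - 335\right) = 62500 - - \frac{140095}{418} = 62500 + \frac{140095}{418} = \frac{26265095}{418}$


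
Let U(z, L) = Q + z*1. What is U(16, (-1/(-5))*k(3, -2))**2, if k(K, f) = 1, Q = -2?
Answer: 196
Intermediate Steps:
U(z, L) = -2 + z (U(z, L) = -2 + z*1 = -2 + z)
U(16, (-1/(-5))*k(3, -2))**2 = (-2 + 16)**2 = 14**2 = 196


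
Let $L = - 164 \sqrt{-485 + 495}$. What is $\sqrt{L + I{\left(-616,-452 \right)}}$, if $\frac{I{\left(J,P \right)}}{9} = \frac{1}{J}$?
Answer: $\frac{\sqrt{-1386 - 15557696 \sqrt{10}}}{308} \approx 22.773 i$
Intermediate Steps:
$I{\left(J,P \right)} = \frac{9}{J}$
$L = - 164 \sqrt{10} \approx -518.61$
$\sqrt{L + I{\left(-616,-452 \right)}} = \sqrt{- 164 \sqrt{10} + \frac{9}{-616}} = \sqrt{- 164 \sqrt{10} + 9 \left(- \frac{1}{616}\right)} = \sqrt{- 164 \sqrt{10} - \frac{9}{616}} = \sqrt{- \frac{9}{616} - 164 \sqrt{10}}$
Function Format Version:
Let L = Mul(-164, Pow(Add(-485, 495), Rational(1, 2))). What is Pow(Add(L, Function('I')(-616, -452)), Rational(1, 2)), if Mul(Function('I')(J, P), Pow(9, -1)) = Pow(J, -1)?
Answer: Mul(Rational(1, 308), Pow(Add(-1386, Mul(-15557696, Pow(10, Rational(1, 2)))), Rational(1, 2))) ≈ Mul(22.773, I)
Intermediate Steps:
Function('I')(J, P) = Mul(9, Pow(J, -1))
L = Mul(-164, Pow(10, Rational(1, 2))) ≈ -518.61
Pow(Add(L, Function('I')(-616, -452)), Rational(1, 2)) = Pow(Add(Mul(-164, Pow(10, Rational(1, 2))), Mul(9, Pow(-616, -1))), Rational(1, 2)) = Pow(Add(Mul(-164, Pow(10, Rational(1, 2))), Mul(9, Rational(-1, 616))), Rational(1, 2)) = Pow(Add(Mul(-164, Pow(10, Rational(1, 2))), Rational(-9, 616)), Rational(1, 2)) = Pow(Add(Rational(-9, 616), Mul(-164, Pow(10, Rational(1, 2)))), Rational(1, 2))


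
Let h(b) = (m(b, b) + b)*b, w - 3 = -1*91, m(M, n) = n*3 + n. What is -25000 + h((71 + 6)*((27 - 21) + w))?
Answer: 199307980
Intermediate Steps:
m(M, n) = 4*n (m(M, n) = 3*n + n = 4*n)
w = -88 (w = 3 - 1*91 = 3 - 91 = -88)
h(b) = 5*b² (h(b) = (4*b + b)*b = (5*b)*b = 5*b²)
-25000 + h((71 + 6)*((27 - 21) + w)) = -25000 + 5*((71 + 6)*((27 - 21) - 88))² = -25000 + 5*(77*(6 - 88))² = -25000 + 5*(77*(-82))² = -25000 + 5*(-6314)² = -25000 + 5*39866596 = -25000 + 199332980 = 199307980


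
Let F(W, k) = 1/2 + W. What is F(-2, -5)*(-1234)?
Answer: 1851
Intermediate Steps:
F(W, k) = ½ + W
F(-2, -5)*(-1234) = (½ - 2)*(-1234) = -3/2*(-1234) = 1851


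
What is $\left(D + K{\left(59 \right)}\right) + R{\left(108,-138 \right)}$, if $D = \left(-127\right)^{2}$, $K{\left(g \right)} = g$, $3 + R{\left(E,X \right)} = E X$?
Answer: $1281$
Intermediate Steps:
$R{\left(E,X \right)} = -3 + E X$
$D = 16129$
$\left(D + K{\left(59 \right)}\right) + R{\left(108,-138 \right)} = \left(16129 + 59\right) + \left(-3 + 108 \left(-138\right)\right) = 16188 - 14907 = 1281$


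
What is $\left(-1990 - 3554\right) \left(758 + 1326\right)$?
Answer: $-11553696$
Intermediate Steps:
$\left(-1990 - 3554\right) \left(758 + 1326\right) = \left(-5544\right) 2084 = -11553696$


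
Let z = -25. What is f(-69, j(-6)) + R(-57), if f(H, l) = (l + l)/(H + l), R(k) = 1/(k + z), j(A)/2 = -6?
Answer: 629/2214 ≈ 0.28410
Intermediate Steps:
j(A) = -12 (j(A) = 2*(-6) = -12)
R(k) = 1/(-25 + k) (R(k) = 1/(k - 25) = 1/(-25 + k))
f(H, l) = 2*l/(H + l) (f(H, l) = (2*l)/(H + l) = 2*l/(H + l))
f(-69, j(-6)) + R(-57) = 2*(-12)/(-69 - 12) + 1/(-25 - 57) = 2*(-12)/(-81) + 1/(-82) = 2*(-12)*(-1/81) - 1/82 = 8/27 - 1/82 = 629/2214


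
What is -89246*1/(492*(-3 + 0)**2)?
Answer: -44623/2214 ≈ -20.155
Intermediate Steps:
-89246*1/(492*(-3 + 0)**2) = -89246/(((3*(-4))*(-41))*(-3)**2) = -89246/(-12*(-41)*9) = -89246/(492*9) = -89246/4428 = -89246*1/4428 = -44623/2214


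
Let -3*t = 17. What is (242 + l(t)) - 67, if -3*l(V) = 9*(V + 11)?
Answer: 159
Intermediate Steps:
t = -17/3 (t = -1/3*17 = -17/3 ≈ -5.6667)
l(V) = -33 - 3*V (l(V) = -3*(V + 11) = -3*(11 + V) = -(99 + 9*V)/3 = -33 - 3*V)
(242 + l(t)) - 67 = (242 + (-33 - 3*(-17/3))) - 67 = (242 + (-33 + 17)) - 67 = (242 - 16) - 67 = 226 - 67 = 159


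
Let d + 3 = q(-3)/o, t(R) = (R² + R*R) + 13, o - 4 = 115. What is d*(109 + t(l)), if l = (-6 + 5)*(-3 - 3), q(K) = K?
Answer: -69840/119 ≈ -586.89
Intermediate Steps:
o = 119 (o = 4 + 115 = 119)
l = 6 (l = -1*(-6) = 6)
t(R) = 13 + 2*R² (t(R) = (R² + R²) + 13 = 2*R² + 13 = 13 + 2*R²)
d = -360/119 (d = -3 - 3/119 = -360/119 ≈ -3.0252)
d*(109 + t(l)) = -360*(109 + (13 + 2*6²))/119 = -360*(109 + (13 + 2*36))/119 = -360*(109 + (13 + 72))/119 = -360*(109 + 85)/119 = -360/119*194 = -69840/119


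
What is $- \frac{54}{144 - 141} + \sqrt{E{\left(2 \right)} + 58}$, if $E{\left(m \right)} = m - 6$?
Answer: $-18 + 3 \sqrt{6} \approx -10.652$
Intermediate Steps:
$E{\left(m \right)} = -6 + m$
$- \frac{54}{144 - 141} + \sqrt{E{\left(2 \right)} + 58} = - \frac{54}{144 - 141} + \sqrt{\left(-6 + 2\right) + 58} = - \frac{54}{3} + \sqrt{-4 + 58} = \left(-54\right) \frac{1}{3} + \sqrt{54} = -18 + 3 \sqrt{6}$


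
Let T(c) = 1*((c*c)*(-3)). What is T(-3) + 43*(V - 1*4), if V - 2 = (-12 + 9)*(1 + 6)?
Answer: -1016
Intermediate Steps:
V = -19 (V = 2 + (-12 + 9)*(1 + 6) = 2 - 3*7 = 2 - 21 = -19)
T(c) = -3*c**2 (T(c) = 1*(c**2*(-3)) = 1*(-3*c**2) = -3*c**2)
T(-3) + 43*(V - 1*4) = -3*(-3)**2 + 43*(-19 - 1*4) = -3*9 + 43*(-19 - 4) = -27 + 43*(-23) = -27 - 989 = -1016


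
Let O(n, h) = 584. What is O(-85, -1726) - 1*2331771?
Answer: -2331187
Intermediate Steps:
O(-85, -1726) - 1*2331771 = 584 - 1*2331771 = 584 - 2331771 = -2331187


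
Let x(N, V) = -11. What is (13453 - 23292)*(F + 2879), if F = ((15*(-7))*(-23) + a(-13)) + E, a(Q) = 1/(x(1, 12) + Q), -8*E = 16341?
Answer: -95969606/3 ≈ -3.1990e+7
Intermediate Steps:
E = -16341/8 (E = -⅛*16341 = -16341/8 ≈ -2042.6)
a(Q) = 1/(-11 + Q)
F = 1117/3 (F = ((15*(-7))*(-23) + 1/(-11 - 13)) - 16341/8 = (-105*(-23) + 1/(-24)) - 16341/8 = (2415 - 1/24) - 16341/8 = 57959/24 - 16341/8 = 1117/3 ≈ 372.33)
(13453 - 23292)*(F + 2879) = (13453 - 23292)*(1117/3 + 2879) = -9839*9754/3 = -95969606/3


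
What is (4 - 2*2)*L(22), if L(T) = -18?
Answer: 0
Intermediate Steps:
(4 - 2*2)*L(22) = (4 - 2*2)*(-18) = (4 - 4)*(-18) = 0*(-18) = 0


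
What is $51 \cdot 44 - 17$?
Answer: $2227$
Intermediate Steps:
$51 \cdot 44 - 17 = 2244 - 17 = 2227$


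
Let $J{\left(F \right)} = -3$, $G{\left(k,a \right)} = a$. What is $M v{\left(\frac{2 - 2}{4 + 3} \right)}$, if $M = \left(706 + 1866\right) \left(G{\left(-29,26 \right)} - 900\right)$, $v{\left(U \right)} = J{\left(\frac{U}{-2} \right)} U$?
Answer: $0$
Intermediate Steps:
$v{\left(U \right)} = - 3 U$
$M = -2247928$ ($M = \left(706 + 1866\right) \left(26 - 900\right) = 2572 \left(-874\right) = -2247928$)
$M v{\left(\frac{2 - 2}{4 + 3} \right)} = - 2247928 \left(- 3 \frac{2 - 2}{4 + 3}\right) = - 2247928 \left(- 3 \cdot \frac{0}{7}\right) = - 2247928 \left(- 3 \cdot 0 \cdot \frac{1}{7}\right) = - 2247928 \left(\left(-3\right) 0\right) = \left(-2247928\right) 0 = 0$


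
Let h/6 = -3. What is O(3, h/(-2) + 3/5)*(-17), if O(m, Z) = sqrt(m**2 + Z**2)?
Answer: -51*sqrt(281)/5 ≈ -170.98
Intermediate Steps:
h = -18 (h = 6*(-3) = -18)
O(m, Z) = sqrt(Z**2 + m**2)
O(3, h/(-2) + 3/5)*(-17) = sqrt((-18/(-2) + 3/5)**2 + 3**2)*(-17) = sqrt((-18*(-1/2) + 3*(1/5))**2 + 9)*(-17) = sqrt((9 + 3/5)**2 + 9)*(-17) = sqrt((48/5)**2 + 9)*(-17) = sqrt(2304/25 + 9)*(-17) = sqrt(2529/25)*(-17) = (3*sqrt(281)/5)*(-17) = -51*sqrt(281)/5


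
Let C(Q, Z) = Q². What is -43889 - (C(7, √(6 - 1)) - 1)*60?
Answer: -46769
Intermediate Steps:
-43889 - (C(7, √(6 - 1)) - 1)*60 = -43889 - (7² - 1)*60 = -43889 - (49 - 1)*60 = -43889 - 48*60 = -43889 - 1*2880 = -43889 - 2880 = -46769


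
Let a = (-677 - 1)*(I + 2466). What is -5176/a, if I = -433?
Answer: 2588/689187 ≈ 0.0037551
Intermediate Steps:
a = -1378374 (a = (-677 - 1)*(-433 + 2466) = -678*2033 = -1378374)
-5176/a = -5176/(-1378374) = -5176*(-1/1378374) = 2588/689187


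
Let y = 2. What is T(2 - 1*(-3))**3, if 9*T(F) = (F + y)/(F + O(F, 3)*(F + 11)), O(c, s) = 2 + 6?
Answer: 1/5000211 ≈ 1.9999e-7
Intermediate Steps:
O(c, s) = 8
T(F) = (2 + F)/(9*(88 + 9*F)) (T(F) = ((F + 2)/(F + 8*(F + 11)))/9 = ((2 + F)/(F + 8*(11 + F)))/9 = ((2 + F)/(F + (88 + 8*F)))/9 = ((2 + F)/(88 + 9*F))/9 = (2 + F)/(9*(88 + 9*F)))
T(2 - 1*(-3))**3 = ((2 + (2 - 1*(-3)))/(9*(88 + 9*(2 - 1*(-3)))))**3 = ((2 + (2 + 3))/(9*(88 + 9*(2 + 3))))**3 = ((2 + 5)/(9*(88 + 9*5)))**3 = ((1/9)*7/(88 + 45))**3 = ((1/9)*7/133)**3 = ((1/9)*(1/133)*7)**3 = (1/171)**3 = 1/5000211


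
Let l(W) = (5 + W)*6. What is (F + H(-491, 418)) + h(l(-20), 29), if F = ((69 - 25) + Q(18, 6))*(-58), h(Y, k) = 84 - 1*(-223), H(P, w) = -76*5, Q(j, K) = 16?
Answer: -3553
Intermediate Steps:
l(W) = 30 + 6*W
H(P, w) = -380
h(Y, k) = 307 (h(Y, k) = 84 + 223 = 307)
F = -3480 (F = ((69 - 25) + 16)*(-58) = (44 + 16)*(-58) = 60*(-58) = -3480)
(F + H(-491, 418)) + h(l(-20), 29) = (-3480 - 380) + 307 = -3860 + 307 = -3553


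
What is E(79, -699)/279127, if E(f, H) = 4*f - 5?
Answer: 311/279127 ≈ 0.0011142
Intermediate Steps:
E(f, H) = -5 + 4*f
E(79, -699)/279127 = (-5 + 4*79)/279127 = (-5 + 316)*(1/279127) = 311*(1/279127) = 311/279127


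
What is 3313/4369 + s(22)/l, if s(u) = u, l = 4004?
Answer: 607335/795158 ≈ 0.76379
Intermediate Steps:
3313/4369 + s(22)/l = 3313/4369 + 22/4004 = 3313*(1/4369) + 22*(1/4004) = 3313/4369 + 1/182 = 607335/795158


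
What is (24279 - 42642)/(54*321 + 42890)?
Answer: -18363/60224 ≈ -0.30491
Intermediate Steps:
(24279 - 42642)/(54*321 + 42890) = -18363/(17334 + 42890) = -18363/60224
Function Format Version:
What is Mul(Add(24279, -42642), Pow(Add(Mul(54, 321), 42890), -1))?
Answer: Rational(-18363, 60224) ≈ -0.30491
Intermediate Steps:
Mul(Add(24279, -42642), Pow(Add(Mul(54, 321), 42890), -1)) = Mul(-18363, Pow(Add(17334, 42890), -1)) = Mul(-18363, Pow(60224, -1)) = Mul(-18363, Rational(1, 60224)) = Rational(-18363, 60224)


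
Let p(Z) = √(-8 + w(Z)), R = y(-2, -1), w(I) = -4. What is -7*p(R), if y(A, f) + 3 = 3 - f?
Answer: -14*I*√3 ≈ -24.249*I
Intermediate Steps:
y(A, f) = -f (y(A, f) = -3 + (3 - f) = -f)
R = 1 (R = -1*(-1) = 1)
p(Z) = 2*I*√3 (p(Z) = √(-8 - 4) = √(-12) = 2*I*√3)
-7*p(R) = -14*I*√3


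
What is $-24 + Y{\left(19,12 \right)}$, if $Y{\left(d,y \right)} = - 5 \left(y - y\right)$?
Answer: $-24$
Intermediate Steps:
$Y{\left(d,y \right)} = 0$ ($Y{\left(d,y \right)} = \left(-5\right) 0 = 0$)
$-24 + Y{\left(19,12 \right)} = -24 + 0 = -24$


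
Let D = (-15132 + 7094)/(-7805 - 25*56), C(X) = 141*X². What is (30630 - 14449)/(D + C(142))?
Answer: 148946105/26170964458 ≈ 0.0056913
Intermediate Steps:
D = 8038/9205 (D = -8038/(-7805 - 1400) = -8038/(-9205) = -8038*(-1/9205) = 8038/9205 ≈ 0.87322)
(30630 - 14449)/(D + C(142)) = (30630 - 14449)/(8038/9205 + 141*142²) = 16181/(8038/9205 + 141*20164) = 16181/(8038/9205 + 2843124) = 16181/(26170964458/9205) = 16181*(9205/26170964458) = 148946105/26170964458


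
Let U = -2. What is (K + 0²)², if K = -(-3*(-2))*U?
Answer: 144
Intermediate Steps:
K = 12 (K = -(-3*(-2))*(-2) = -6*(-2) = -1*(-12) = 12)
(K + 0²)² = (12 + 0²)² = (12 + 0)² = 12² = 144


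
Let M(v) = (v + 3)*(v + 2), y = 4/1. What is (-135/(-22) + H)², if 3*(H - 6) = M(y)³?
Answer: 295478129241/484 ≈ 6.1049e+8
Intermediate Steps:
y = 4 (y = 4*1 = 4)
M(v) = (2 + v)*(3 + v) (M(v) = (3 + v)*(2 + v) = (2 + v)*(3 + v))
H = 24702 (H = 6 + (6 + 4² + 5*4)³/3 = 6 + (6 + 16 + 20)³/3 = 6 + (⅓)*42³ = 6 + (⅓)*74088 = 6 + 24696 = 24702)
(-135/(-22) + H)² = (-135/(-22) + 24702)² = (-135*(-1/22) + 24702)² = (135/22 + 24702)² = (543579/22)² = 295478129241/484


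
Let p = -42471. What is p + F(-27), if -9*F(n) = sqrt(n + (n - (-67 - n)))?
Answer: -42471 - I*sqrt(14)/9 ≈ -42471.0 - 0.41574*I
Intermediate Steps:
F(n) = -sqrt(67 + 3*n)/9 (F(n) = -sqrt(n + (n - (-67 - n)))/9 = -sqrt(n + (n + (67 + n)))/9 = -sqrt(n + (67 + 2*n))/9 = -sqrt(67 + 3*n)/9)
p + F(-27) = -42471 - sqrt(67 + 3*(-27))/9 = -42471 - sqrt(67 - 81)/9 = -42471 - I*sqrt(14)/9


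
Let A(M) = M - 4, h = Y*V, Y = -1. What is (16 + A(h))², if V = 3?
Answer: 81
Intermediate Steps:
h = -3 (h = -1*3 = -3)
A(M) = -4 + M
(16 + A(h))² = (16 + (-4 - 3))² = (16 - 7)² = 9² = 81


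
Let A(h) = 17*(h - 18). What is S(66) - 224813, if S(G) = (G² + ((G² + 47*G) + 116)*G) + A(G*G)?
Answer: 353173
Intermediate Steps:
A(h) = -306 + 17*h (A(h) = 17*(-18 + h) = -306 + 17*h)
S(G) = -306 + 18*G² + G*(116 + G² + 47*G) (S(G) = (G² + ((G² + 47*G) + 116)*G) + (-306 + 17*(G*G)) = (G² + (116 + G² + 47*G)*G) + (-306 + 17*G²) = (G² + G*(116 + G² + 47*G)) + (-306 + 17*G²) = -306 + 18*G² + G*(116 + G² + 47*G))
S(66) - 224813 = (-306 + 66³ + 65*66² + 116*66) - 224813 = (-306 + 287496 + 65*4356 + 7656) - 224813 = (-306 + 287496 + 283140 + 7656) - 224813 = 577986 - 224813 = 353173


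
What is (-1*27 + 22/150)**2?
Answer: 4056196/5625 ≈ 721.10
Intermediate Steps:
(-1*27 + 22/150)**2 = (-27 + 22*(1/150))**2 = (-27 + 11/75)**2 = (-2014/75)**2 = 4056196/5625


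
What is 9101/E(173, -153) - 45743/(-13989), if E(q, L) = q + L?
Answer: 128228749/279780 ≈ 458.32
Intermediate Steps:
E(q, L) = L + q
9101/E(173, -153) - 45743/(-13989) = 9101/(-153 + 173) - 45743/(-13989) = 9101/20 - 45743*(-1/13989) = 9101*(1/20) + 45743/13989 = 9101/20 + 45743/13989 = 128228749/279780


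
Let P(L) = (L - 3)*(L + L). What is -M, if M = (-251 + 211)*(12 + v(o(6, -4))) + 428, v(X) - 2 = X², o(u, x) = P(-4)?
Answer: 125572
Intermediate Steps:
P(L) = 2*L*(-3 + L) (P(L) = (-3 + L)*(2*L) = 2*L*(-3 + L))
o(u, x) = 56 (o(u, x) = 2*(-4)*(-3 - 4) = 2*(-4)*(-7) = 56)
v(X) = 2 + X²
M = -125572 (M = (-251 + 211)*(12 + (2 + 56²)) + 428 = -40*(12 + (2 + 3136)) + 428 = -40*(12 + 3138) + 428 = -40*3150 + 428 = -126000 + 428 = -125572)
-M = -1*(-125572) = 125572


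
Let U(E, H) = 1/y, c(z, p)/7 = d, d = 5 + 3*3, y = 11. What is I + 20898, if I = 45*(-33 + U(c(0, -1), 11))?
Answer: 213588/11 ≈ 19417.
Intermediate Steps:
d = 14 (d = 5 + 9 = 14)
c(z, p) = 98 (c(z, p) = 7*14 = 98)
U(E, H) = 1/11
I = -16290/11 (I = 45*(-33 + 1/11) = 45*(-362/11) = -16290/11 ≈ -1480.9)
I + 20898 = -16290/11 + 20898 = 213588/11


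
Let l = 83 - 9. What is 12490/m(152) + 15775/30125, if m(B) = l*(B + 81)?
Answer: 12965076/10388305 ≈ 1.2480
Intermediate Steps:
l = 74
m(B) = 5994 + 74*B (m(B) = 74*(B + 81) = 74*(81 + B) = 5994 + 74*B)
12490/m(152) + 15775/30125 = 12490/(5994 + 74*152) + 15775/30125 = 12490/(5994 + 11248) + 15775*(1/30125) = 12490/17242 + 631/1205 = 12490*(1/17242) + 631/1205 = 6245/8621 + 631/1205 = 12965076/10388305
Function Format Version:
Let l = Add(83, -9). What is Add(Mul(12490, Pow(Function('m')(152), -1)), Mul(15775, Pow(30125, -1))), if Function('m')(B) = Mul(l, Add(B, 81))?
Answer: Rational(12965076, 10388305) ≈ 1.2480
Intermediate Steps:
l = 74
Function('m')(B) = Add(5994, Mul(74, B)) (Function('m')(B) = Mul(74, Add(B, 81)) = Mul(74, Add(81, B)) = Add(5994, Mul(74, B)))
Add(Mul(12490, Pow(Function('m')(152), -1)), Mul(15775, Pow(30125, -1))) = Add(Mul(12490, Pow(Add(5994, Mul(74, 152)), -1)), Mul(15775, Pow(30125, -1))) = Add(Mul(12490, Pow(Add(5994, 11248), -1)), Mul(15775, Rational(1, 30125))) = Add(Mul(12490, Pow(17242, -1)), Rational(631, 1205)) = Add(Mul(12490, Rational(1, 17242)), Rational(631, 1205)) = Add(Rational(6245, 8621), Rational(631, 1205)) = Rational(12965076, 10388305)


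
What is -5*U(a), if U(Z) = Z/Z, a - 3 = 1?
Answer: -5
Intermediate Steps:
a = 4 (a = 3 + 1 = 4)
U(Z) = 1
-5*U(a) = -5*1 = -5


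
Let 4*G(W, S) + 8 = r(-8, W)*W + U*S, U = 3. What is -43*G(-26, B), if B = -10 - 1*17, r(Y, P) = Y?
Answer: -5117/4 ≈ -1279.3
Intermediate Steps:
B = -27 (B = -10 - 17 = -27)
G(W, S) = -2 - 2*W + 3*S/4 (G(W, S) = -2 + (-8*W + 3*S)/4 = -2 + (-2*W + 3*S/4) = -2 - 2*W + 3*S/4)
-43*G(-26, B) = -43*(-2 - 2*(-26) + (3/4)*(-27)) = -43*(-2 + 52 - 81/4) = -43*119/4 = -5117/4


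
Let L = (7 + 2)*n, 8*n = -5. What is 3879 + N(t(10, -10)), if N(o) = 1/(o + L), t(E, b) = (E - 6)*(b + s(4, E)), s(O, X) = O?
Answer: 919315/237 ≈ 3879.0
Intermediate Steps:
n = -5/8 (n = (⅛)*(-5) = -5/8 ≈ -0.62500)
t(E, b) = (-6 + E)*(4 + b) (t(E, b) = (E - 6)*(b + 4) = (-6 + E)*(4 + b))
L = -45/8 (L = (7 + 2)*(-5/8) = 9*(-5/8) = -45/8 ≈ -5.6250)
N(o) = 1/(-45/8 + o) (N(o) = 1/(o - 45/8) = 1/(-45/8 + o))
3879 + N(t(10, -10)) = 3879 + 8/(-45 + 8*(-24 - 6*(-10) + 4*10 + 10*(-10))) = 3879 + 8/(-45 + 8*(-24 + 60 + 40 - 100)) = 3879 + 8/(-45 + 8*(-24)) = 3879 + 8/(-45 - 192) = 3879 + 8/(-237) = 3879 + 8*(-1/237) = 3879 - 8/237 = 919315/237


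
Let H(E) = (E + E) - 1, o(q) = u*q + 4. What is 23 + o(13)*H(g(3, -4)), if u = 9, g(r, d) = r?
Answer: 628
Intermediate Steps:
o(q) = 4 + 9*q (o(q) = 9*q + 4 = 4 + 9*q)
H(E) = -1 + 2*E (H(E) = 2*E - 1 = -1 + 2*E)
23 + o(13)*H(g(3, -4)) = 23 + (4 + 9*13)*(-1 + 2*3) = 23 + (4 + 117)*(-1 + 6) = 23 + 121*5 = 23 + 605 = 628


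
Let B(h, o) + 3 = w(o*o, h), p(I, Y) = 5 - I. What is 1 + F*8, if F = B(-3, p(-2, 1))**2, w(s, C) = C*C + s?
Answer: 24201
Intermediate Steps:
w(s, C) = s + C**2 (w(s, C) = C**2 + s = s + C**2)
B(h, o) = -3 + h**2 + o**2 (B(h, o) = -3 + (o*o + h**2) = -3 + (o**2 + h**2) = -3 + (h**2 + o**2) = -3 + h**2 + o**2)
F = 3025 (F = (-3 + (-3)**2 + (5 - 1*(-2))**2)**2 = (-3 + 9 + (5 + 2)**2)**2 = (-3 + 9 + 7**2)**2 = (-3 + 9 + 49)**2 = 55**2 = 3025)
1 + F*8 = 1 + 3025*8 = 1 + 24200 = 24201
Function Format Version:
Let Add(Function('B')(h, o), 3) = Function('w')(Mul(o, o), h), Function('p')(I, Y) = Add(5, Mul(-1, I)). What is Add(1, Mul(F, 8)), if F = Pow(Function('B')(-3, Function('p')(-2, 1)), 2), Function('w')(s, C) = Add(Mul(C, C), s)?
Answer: 24201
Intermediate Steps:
Function('w')(s, C) = Add(s, Pow(C, 2)) (Function('w')(s, C) = Add(Pow(C, 2), s) = Add(s, Pow(C, 2)))
Function('B')(h, o) = Add(-3, Pow(h, 2), Pow(o, 2)) (Function('B')(h, o) = Add(-3, Add(Mul(o, o), Pow(h, 2))) = Add(-3, Add(Pow(o, 2), Pow(h, 2))) = Add(-3, Add(Pow(h, 2), Pow(o, 2))) = Add(-3, Pow(h, 2), Pow(o, 2)))
F = 3025 (F = Pow(Add(-3, Pow(-3, 2), Pow(Add(5, Mul(-1, -2)), 2)), 2) = Pow(Add(-3, 9, Pow(Add(5, 2), 2)), 2) = Pow(Add(-3, 9, Pow(7, 2)), 2) = Pow(Add(-3, 9, 49), 2) = Pow(55, 2) = 3025)
Add(1, Mul(F, 8)) = Add(1, Mul(3025, 8)) = Add(1, 24200) = 24201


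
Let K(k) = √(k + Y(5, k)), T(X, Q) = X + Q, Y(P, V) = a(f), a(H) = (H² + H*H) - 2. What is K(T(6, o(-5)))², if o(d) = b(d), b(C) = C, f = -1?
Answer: 1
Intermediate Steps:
a(H) = -2 + 2*H² (a(H) = (H² + H²) - 2 = 2*H² - 2 = -2 + 2*H²)
Y(P, V) = 0 (Y(P, V) = -2 + 2*(-1)² = -2 + 2*1 = -2 + 2 = 0)
o(d) = d
T(X, Q) = Q + X
K(k) = √k (K(k) = √(k + 0) = √k)
K(T(6, o(-5)))² = (√(-5 + 6))² = (√1)² = 1² = 1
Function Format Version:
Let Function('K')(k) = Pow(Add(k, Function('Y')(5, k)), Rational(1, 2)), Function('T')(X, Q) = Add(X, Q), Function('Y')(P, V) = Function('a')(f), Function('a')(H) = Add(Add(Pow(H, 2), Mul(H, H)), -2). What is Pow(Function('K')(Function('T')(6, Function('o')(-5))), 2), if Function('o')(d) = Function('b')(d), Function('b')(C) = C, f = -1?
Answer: 1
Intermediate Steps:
Function('a')(H) = Add(-2, Mul(2, Pow(H, 2))) (Function('a')(H) = Add(Add(Pow(H, 2), Pow(H, 2)), -2) = Add(Mul(2, Pow(H, 2)), -2) = Add(-2, Mul(2, Pow(H, 2))))
Function('Y')(P, V) = 0 (Function('Y')(P, V) = Add(-2, Mul(2, Pow(-1, 2))) = Add(-2, Mul(2, 1)) = Add(-2, 2) = 0)
Function('o')(d) = d
Function('T')(X, Q) = Add(Q, X)
Function('K')(k) = Pow(k, Rational(1, 2)) (Function('K')(k) = Pow(Add(k, 0), Rational(1, 2)) = Pow(k, Rational(1, 2)))
Pow(Function('K')(Function('T')(6, Function('o')(-5))), 2) = Pow(Pow(Add(-5, 6), Rational(1, 2)), 2) = Pow(Pow(1, Rational(1, 2)), 2) = Pow(1, 2) = 1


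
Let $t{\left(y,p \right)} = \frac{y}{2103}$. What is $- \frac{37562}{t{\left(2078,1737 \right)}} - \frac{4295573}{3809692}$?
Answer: $- \frac{150473746025903}{3958269988} \approx -38015.0$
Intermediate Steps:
$t{\left(y,p \right)} = \frac{y}{2103}$ ($t{\left(y,p \right)} = y \frac{1}{2103} = \frac{y}{2103}$)
$- \frac{37562}{t{\left(2078,1737 \right)}} - \frac{4295573}{3809692} = - \frac{37562}{\frac{1}{2103} \cdot 2078} - \frac{4295573}{3809692} = - \frac{37562}{\frac{2078}{2103}} - \frac{4295573}{3809692} = \left(-37562\right) \frac{2103}{2078} - \frac{4295573}{3809692} = - \frac{39496443}{1039} - \frac{4295573}{3809692} = - \frac{150473746025903}{3958269988}$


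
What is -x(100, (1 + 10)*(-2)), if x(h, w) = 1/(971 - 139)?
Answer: -1/832 ≈ -0.0012019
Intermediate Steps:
x(h, w) = 1/832
-x(100, (1 + 10)*(-2)) = -1*1/832 = -1/832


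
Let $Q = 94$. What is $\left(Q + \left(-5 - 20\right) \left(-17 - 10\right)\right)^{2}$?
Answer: $591361$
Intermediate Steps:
$\left(Q + \left(-5 - 20\right) \left(-17 - 10\right)\right)^{2} = \left(94 + \left(-5 - 20\right) \left(-17 - 10\right)\right)^{2} = \left(94 - -675\right)^{2} = \left(94 + 675\right)^{2} = 769^{2} = 591361$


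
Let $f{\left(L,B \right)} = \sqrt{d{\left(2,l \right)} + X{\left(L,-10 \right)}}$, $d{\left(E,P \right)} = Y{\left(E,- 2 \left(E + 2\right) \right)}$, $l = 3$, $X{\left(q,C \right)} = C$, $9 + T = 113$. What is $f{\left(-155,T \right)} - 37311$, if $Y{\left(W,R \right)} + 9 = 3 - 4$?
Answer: $-37311 + 2 i \sqrt{5} \approx -37311.0 + 4.4721 i$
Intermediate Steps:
$T = 104$ ($T = -9 + 113 = 104$)
$Y{\left(W,R \right)} = -10$ ($Y{\left(W,R \right)} = -9 + \left(3 - 4\right) = -9 - 1 = -10$)
$d{\left(E,P \right)} = -10$
$f{\left(L,B \right)} = 2 i \sqrt{5}$ ($f{\left(L,B \right)} = \sqrt{-10 - 10} = \sqrt{-20} = 2 i \sqrt{5}$)
$f{\left(-155,T \right)} - 37311 = 2 i \sqrt{5} - 37311 = -37311 + 2 i \sqrt{5}$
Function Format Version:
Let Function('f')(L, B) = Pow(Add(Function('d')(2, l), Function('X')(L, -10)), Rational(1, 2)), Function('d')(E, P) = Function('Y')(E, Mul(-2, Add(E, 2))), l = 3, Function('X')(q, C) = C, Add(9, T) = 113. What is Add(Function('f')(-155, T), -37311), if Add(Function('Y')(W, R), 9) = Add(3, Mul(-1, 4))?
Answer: Add(-37311, Mul(2, I, Pow(5, Rational(1, 2)))) ≈ Add(-37311., Mul(4.4721, I))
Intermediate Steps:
T = 104 (T = Add(-9, 113) = 104)
Function('Y')(W, R) = -10 (Function('Y')(W, R) = Add(-9, Add(3, Mul(-1, 4))) = Add(-9, Add(3, -4)) = Add(-9, -1) = -10)
Function('d')(E, P) = -10
Function('f')(L, B) = Mul(2, I, Pow(5, Rational(1, 2))) (Function('f')(L, B) = Pow(Add(-10, -10), Rational(1, 2)) = Pow(-20, Rational(1, 2)) = Mul(2, I, Pow(5, Rational(1, 2))))
Add(Function('f')(-155, T), -37311) = Add(Mul(2, I, Pow(5, Rational(1, 2))), -37311) = Add(-37311, Mul(2, I, Pow(5, Rational(1, 2))))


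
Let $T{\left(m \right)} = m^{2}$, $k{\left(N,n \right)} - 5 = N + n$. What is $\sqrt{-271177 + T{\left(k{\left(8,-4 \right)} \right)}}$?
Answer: $2 i \sqrt{67774} \approx 520.67 i$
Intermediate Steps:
$k{\left(N,n \right)} = 5 + N + n$ ($k{\left(N,n \right)} = 5 + \left(N + n\right) = 5 + N + n$)
$\sqrt{-271177 + T{\left(k{\left(8,-4 \right)} \right)}} = \sqrt{-271177 + \left(5 + 8 - 4\right)^{2}} = \sqrt{-271177 + 9^{2}} = \sqrt{-271177 + 81} = \sqrt{-271096} = 2 i \sqrt{67774}$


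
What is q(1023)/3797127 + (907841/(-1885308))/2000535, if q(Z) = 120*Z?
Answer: 51444577065757777/1591259750397101340 ≈ 0.032329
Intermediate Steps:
q(1023)/3797127 + (907841/(-1885308))/2000535 = (120*1023)/3797127 + (907841/(-1885308))/2000535 = 122760*(1/3797127) + (907841*(-1/1885308))*(1/2000535) = 13640/421903 - 907841/1885308*1/2000535 = 13640/421903 - 907841/3771624639780 = 51444577065757777/1591259750397101340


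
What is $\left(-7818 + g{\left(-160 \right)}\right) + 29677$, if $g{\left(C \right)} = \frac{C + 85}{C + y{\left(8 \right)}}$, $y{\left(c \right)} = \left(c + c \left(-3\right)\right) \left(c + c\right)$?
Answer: $\frac{9093419}{416} \approx 21859.0$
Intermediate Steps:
$y{\left(c \right)} = - 4 c^{2}$ ($y{\left(c \right)} = \left(c - 3 c\right) 2 c = - 2 c 2 c = - 4 c^{2}$)
$g{\left(C \right)} = \frac{85 + C}{-256 + C}$ ($g{\left(C \right)} = \frac{C + 85}{C - 4 \cdot 8^{2}} = \frac{85 + C}{C - 256} = \frac{85 + C}{-256 + C}$)
$\left(-7818 + g{\left(-160 \right)}\right) + 29677 = \left(-7818 + \frac{85 - 160}{-256 - 160}\right) + 29677 = \left(-7818 + \frac{1}{-416} \left(-75\right)\right) + 29677 = \left(-7818 - - \frac{75}{416}\right) + 29677 = \left(-7818 + \frac{75}{416}\right) + 29677 = - \frac{3252213}{416} + 29677 = \frac{9093419}{416}$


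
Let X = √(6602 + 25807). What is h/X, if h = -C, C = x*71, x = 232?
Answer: -16472*√3601/10803 ≈ -91.498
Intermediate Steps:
C = 16472 (C = 232*71 = 16472)
X = 3*√3601 (X = √32409 = 3*√3601 ≈ 180.02)
h = -16472 (h = -1*16472 = -16472)
h/X = -16472*√3601/10803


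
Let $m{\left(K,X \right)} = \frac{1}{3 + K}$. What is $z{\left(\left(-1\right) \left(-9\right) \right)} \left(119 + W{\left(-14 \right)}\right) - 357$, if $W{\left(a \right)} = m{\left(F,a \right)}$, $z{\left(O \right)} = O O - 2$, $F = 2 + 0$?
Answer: $\frac{45299}{5} \approx 9059.8$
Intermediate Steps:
$F = 2$
$z{\left(O \right)} = -2 + O^{2}$ ($z{\left(O \right)} = O^{2} - 2 = -2 + O^{2}$)
$W{\left(a \right)} = \frac{1}{5}$ ($W{\left(a \right)} = \frac{1}{3 + 2} = \frac{1}{5}$)
$z{\left(\left(-1\right) \left(-9\right) \right)} \left(119 + W{\left(-14 \right)}\right) - 357 = \left(-2 + \left(\left(-1\right) \left(-9\right)\right)^{2}\right) \left(119 + \frac{1}{5}\right) - 357 = \left(-2 + 9^{2}\right) \frac{596}{5} - 357 = \left(-2 + 81\right) \frac{596}{5} - 357 = 79 \cdot \frac{596}{5} - 357 = \frac{47084}{5} - 357 = \frac{45299}{5}$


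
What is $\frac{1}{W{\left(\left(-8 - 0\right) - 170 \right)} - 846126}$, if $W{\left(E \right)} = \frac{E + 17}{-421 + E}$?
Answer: $- \frac{599}{506829313} \approx -1.1819 \cdot 10^{-6}$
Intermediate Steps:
$W{\left(E \right)} = \frac{17 + E}{-421 + E}$
$\frac{1}{W{\left(\left(-8 - 0\right) - 170 \right)} - 846126} = \frac{1}{\frac{17 - 178}{-421 - 178} - 846126} = \frac{1}{\frac{1}{-599} \left(-161\right) - 846126} = \frac{1}{\left(- \frac{1}{599}\right) \left(-161\right) - 846126} = \frac{1}{\frac{161}{599} - 846126} = \frac{1}{- \frac{506829313}{599}} = - \frac{599}{506829313}$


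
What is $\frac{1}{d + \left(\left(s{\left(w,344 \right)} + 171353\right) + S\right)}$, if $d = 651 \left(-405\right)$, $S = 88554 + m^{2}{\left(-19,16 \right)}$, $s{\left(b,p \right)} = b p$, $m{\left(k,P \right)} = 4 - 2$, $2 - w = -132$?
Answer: $\frac{1}{42352} \approx 2.3612 \cdot 10^{-5}$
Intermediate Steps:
$w = 134$ ($w = 2 - -132 = 2 + 132 = 134$)
$m{\left(k,P \right)} = 2$
$S = 88558$ ($S = 88554 + 2^{2} = 88554 + 4 = 88558$)
$d = -263655$
$\frac{1}{d + \left(\left(s{\left(w,344 \right)} + 171353\right) + S\right)} = \frac{1}{-263655 + \left(\left(134 \cdot 344 + 171353\right) + 88558\right)} = \frac{1}{-263655 + \left(\left(46096 + 171353\right) + 88558\right)} = \frac{1}{-263655 + \left(217449 + 88558\right)} = \frac{1}{-263655 + 306007} = \frac{1}{42352}$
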